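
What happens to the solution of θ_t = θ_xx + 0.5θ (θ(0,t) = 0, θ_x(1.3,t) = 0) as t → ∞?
θ → 0. Diffusion dominates reaction (r=0.5 < κπ²/(4L²)≈1.46); solution decays.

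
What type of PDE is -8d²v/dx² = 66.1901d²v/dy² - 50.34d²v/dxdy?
Rewriting in standard form: -8d²v/dx² + 50.34d²v/dxdy - 66.1901d²v/dy² = 0. With A = -8, B = 50.34, C = -66.1901, the discriminant is 416.0324. This is a hyperbolic PDE.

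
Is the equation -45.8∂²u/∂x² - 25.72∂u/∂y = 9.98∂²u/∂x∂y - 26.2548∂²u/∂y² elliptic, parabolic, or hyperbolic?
Rewriting in standard form: -45.8∂²u/∂x² - 9.98∂²u/∂x∂y + 26.2548∂²u/∂y² - 25.72∂u/∂y = 0. Computing B² - 4AC with A = -45.8, B = -9.98, C = 26.2548: discriminant = 4909.47976 (positive). Answer: hyperbolic.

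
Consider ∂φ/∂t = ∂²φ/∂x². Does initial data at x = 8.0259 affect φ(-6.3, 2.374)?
Yes, for any finite x. The heat equation has infinite propagation speed, so all initial data affects all points at any t > 0.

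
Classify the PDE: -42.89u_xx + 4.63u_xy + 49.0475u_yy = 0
A = -42.89, B = 4.63, C = 49.0475. Discriminant B² - 4AC = 8436.026. Since 8436.026 > 0, hyperbolic.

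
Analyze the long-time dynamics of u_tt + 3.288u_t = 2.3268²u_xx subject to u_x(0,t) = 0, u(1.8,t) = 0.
Long-time behavior: u → 0. Damping (γ=3.288) dissipates energy; oscillations decay exponentially.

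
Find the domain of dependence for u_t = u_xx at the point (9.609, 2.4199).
The entire real line. The heat equation has infinite propagation speed: any initial disturbance instantly affects all points (though exponentially small far away).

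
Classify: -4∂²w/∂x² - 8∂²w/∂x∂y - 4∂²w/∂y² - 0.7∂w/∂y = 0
Parabolic (discriminant = 0).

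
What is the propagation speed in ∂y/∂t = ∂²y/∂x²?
Infinite. The heat equation is parabolic, not hyperbolic, so disturbances propagate instantly.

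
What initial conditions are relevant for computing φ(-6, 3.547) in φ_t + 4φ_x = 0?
A single point: x = -20.188. The characteristic through (-6, 3.547) is x - 4t = const, so x = -6 - 4·3.547 = -20.188.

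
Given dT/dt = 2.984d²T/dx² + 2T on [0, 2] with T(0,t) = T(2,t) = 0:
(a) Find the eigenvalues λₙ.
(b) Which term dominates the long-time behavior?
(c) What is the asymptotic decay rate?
Eigenvalues: λₙ = 2.984n²π²/2² - 2.
First three modes:
  n=1: λ₁ = 2.984π²/2² - 2 ≈ 5.363
  n=2: λ₂ = 11.936π²/2² - 2 ≈ 27.451
  n=3: λ₃ = 26.856π²/2² - 2 ≈ 64.265
Since 2.984π²/2² ≈ 7.363 > 2, all λₙ > 0.
The n=1 mode decays slowest → dominates as t → ∞.
Asymptotic: T ~ c₁ sin(πx/2) e^{-λ₁t} with decay rate λ₁ ≈ 5.363.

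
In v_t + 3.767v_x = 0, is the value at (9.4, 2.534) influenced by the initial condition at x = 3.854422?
No. Only data at x = -0.145578 affects (9.4, 2.534). Advection has one-way propagation along characteristics.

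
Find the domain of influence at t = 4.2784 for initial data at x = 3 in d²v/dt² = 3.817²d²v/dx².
Domain of influence: [-13.3306528, 19.3306528]. Data at x = 3 spreads outward at speed 3.817.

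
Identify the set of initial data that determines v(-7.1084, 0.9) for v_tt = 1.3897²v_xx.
Domain of dependence: [-8.35913, -5.85767]. Signals travel at speed 1.3897, so data within |x - -7.1084| ≤ 1.3897·0.9 = 1.25073 can reach the point.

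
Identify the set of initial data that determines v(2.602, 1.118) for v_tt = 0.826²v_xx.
Domain of dependence: [1.678532, 3.525468]. Signals travel at speed 0.826, so data within |x - 2.602| ≤ 0.826·1.118 = 0.923468 can reach the point.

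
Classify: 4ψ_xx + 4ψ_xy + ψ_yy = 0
Parabolic (discriminant = 0).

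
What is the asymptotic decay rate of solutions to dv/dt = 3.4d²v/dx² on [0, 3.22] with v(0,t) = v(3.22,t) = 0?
Eigenvalues: λₙ = 3.4n²π²/3.22².
First three modes:
  n=1: λ₁ = 3.4π²/3.22² ≈ 3.236
  n=2: λ₂ = 13.6π²/3.22² ≈ 12.946 (4× faster decay)
  n=3: λ₃ = 30.6π²/3.22² ≈ 29.128 (9× faster decay)
As t → ∞, higher modes decay exponentially faster. The n=1 mode dominates: v ~ c₁ sin(πx/3.22) e^{-λ₁t}.
Decay rate: λ₁ = 3.4π²/3.22² ≈ 3.236.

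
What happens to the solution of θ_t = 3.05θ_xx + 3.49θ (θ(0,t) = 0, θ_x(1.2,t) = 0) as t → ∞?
θ → 0. Diffusion dominates reaction (r=3.49 < κπ²/(4L²)≈5.23); solution decays.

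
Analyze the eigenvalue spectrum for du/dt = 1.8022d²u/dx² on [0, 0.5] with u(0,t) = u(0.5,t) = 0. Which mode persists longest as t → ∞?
Eigenvalues: λₙ = 1.8022n²π²/0.5².
First three modes:
  n=1: λ₁ = 1.8022π²/0.5² ≈ 71.148
  n=2: λ₂ = 7.2088π²/0.5² ≈ 284.592 (4× faster decay)
  n=3: λ₃ = 16.2198π²/0.5² ≈ 640.332 (9× faster decay)
As t → ∞, higher modes decay exponentially faster. The n=1 mode dominates: u ~ c₁ sin(πx/0.5) e^{-λ₁t}.
Decay rate: λ₁ = 1.8022π²/0.5² ≈ 71.148.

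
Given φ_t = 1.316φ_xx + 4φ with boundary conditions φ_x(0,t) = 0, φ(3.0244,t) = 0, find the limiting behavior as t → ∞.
φ grows unboundedly. Reaction dominates diffusion (r=4 > κπ²/(4L²)≈0.35); solution grows exponentially.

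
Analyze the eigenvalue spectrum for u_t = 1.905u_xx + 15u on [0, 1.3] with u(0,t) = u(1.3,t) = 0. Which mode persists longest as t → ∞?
Eigenvalues: λₙ = 1.905n²π²/1.3² - 15.
First three modes:
  n=1: λ₁ = 1.905π²/1.3² - 15 ≈ -3.875
  n=2: λ₂ = 7.62π²/1.3² - 15 ≈ 29.501
  n=3: λ₃ = 17.145π²/1.3² - 15 ≈ 85.127
Since 1.905π²/1.3² ≈ 11.125 < 15, λ₁ < 0.
The n=1 mode grows fastest (−λₙ is largest for n=1) → dominates.
Asymptotic: u ~ c₁ sin(πx/1.3) e^{3.875t} (exponential growth at rate −λ₁ ≈ 3.875).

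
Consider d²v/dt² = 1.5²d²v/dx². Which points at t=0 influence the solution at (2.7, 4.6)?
Domain of dependence: [-4.2, 9.6]. Signals travel at speed 1.5, so data within |x - 2.7| ≤ 1.5·4.6 = 6.9 can reach the point.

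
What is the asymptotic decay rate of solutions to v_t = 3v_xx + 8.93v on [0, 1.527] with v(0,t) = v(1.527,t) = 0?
Eigenvalues: λₙ = 3n²π²/1.527² - 8.93.
First three modes:
  n=1: λ₁ = 3π²/1.527² - 8.93 ≈ 3.768
  n=2: λ₂ = 12π²/1.527² - 8.93 ≈ 41.863
  n=3: λ₃ = 27π²/1.527² - 8.93 ≈ 105.354
Since 3π²/1.527² ≈ 12.698 > 8.93, all λₙ > 0.
The n=1 mode decays slowest → dominates as t → ∞.
Asymptotic: v ~ c₁ sin(πx/1.527) e^{-λ₁t} with decay rate λ₁ ≈ 3.768.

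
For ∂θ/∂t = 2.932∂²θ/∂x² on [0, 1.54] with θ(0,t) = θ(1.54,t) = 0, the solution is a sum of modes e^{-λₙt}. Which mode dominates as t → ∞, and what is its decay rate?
Eigenvalues: λₙ = 2.932n²π²/1.54².
First three modes:
  n=1: λ₁ = 2.932π²/1.54² ≈ 12.202
  n=2: λ₂ = 11.728π²/1.54² ≈ 48.807 (4× faster decay)
  n=3: λ₃ = 26.388π²/1.54² ≈ 109.816 (9× faster decay)
As t → ∞, higher modes decay exponentially faster. The n=1 mode dominates: θ ~ c₁ sin(πx/1.54) e^{-λ₁t}.
Decay rate: λ₁ = 2.932π²/1.54² ≈ 12.202.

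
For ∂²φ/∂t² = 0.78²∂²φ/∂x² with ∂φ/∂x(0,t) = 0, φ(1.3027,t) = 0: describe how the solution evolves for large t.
φ oscillates (no decay). Energy is conserved; the solution oscillates indefinitely as standing waves.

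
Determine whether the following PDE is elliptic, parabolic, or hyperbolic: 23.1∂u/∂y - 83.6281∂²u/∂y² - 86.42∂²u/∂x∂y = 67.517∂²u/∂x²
Rewriting in standard form: -67.517∂²u/∂x² - 86.42∂²u/∂x∂y - 83.6281∂²u/∂y² + 23.1∂u/∂y = 0. Coefficients: A = -67.517, B = -86.42, C = -83.6281. B² - 4AC = -15116.8573108, which is negative, so the equation is elliptic.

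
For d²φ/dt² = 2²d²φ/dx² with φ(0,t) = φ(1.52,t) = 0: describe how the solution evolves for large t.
φ oscillates (no decay). Energy is conserved; the solution oscillates indefinitely as standing waves.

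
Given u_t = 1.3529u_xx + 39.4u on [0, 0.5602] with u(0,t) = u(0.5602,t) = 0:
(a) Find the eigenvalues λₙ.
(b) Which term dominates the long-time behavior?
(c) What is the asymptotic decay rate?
Eigenvalues: λₙ = 1.3529n²π²/0.5602² - 39.4.
First three modes:
  n=1: λ₁ = 1.3529π²/0.5602² - 39.4 ≈ 3.148
  n=2: λ₂ = 5.4116π²/0.5602² - 39.4 ≈ 130.792
  n=3: λ₃ = 12.1761π²/0.5602² - 39.4 ≈ 343.532
Since 1.3529π²/0.5602² ≈ 42.548 > 39.4, all λₙ > 0.
The n=1 mode decays slowest → dominates as t → ∞.
Asymptotic: u ~ c₁ sin(πx/0.5602) e^{-λ₁t} with decay rate λ₁ ≈ 3.148.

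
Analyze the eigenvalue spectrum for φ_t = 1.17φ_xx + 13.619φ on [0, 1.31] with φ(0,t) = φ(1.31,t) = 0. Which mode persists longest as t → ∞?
Eigenvalues: λₙ = 1.17n²π²/1.31² - 13.619.
First three modes:
  n=1: λ₁ = 1.17π²/1.31² - 13.619 ≈ -6.89
  n=2: λ₂ = 4.68π²/1.31² - 13.619 ≈ 13.297
  n=3: λ₃ = 10.53π²/1.31² - 13.619 ≈ 46.941
Since 1.17π²/1.31² ≈ 6.729 < 13.619, λ₁ < 0.
The n=1 mode grows fastest (−λₙ is largest for n=1) → dominates.
Asymptotic: φ ~ c₁ sin(πx/1.31) e^{6.89t} (exponential growth at rate −λ₁ ≈ 6.89).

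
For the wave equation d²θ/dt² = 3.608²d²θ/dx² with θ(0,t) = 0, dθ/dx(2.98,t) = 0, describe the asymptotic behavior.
θ oscillates (no decay). Energy is conserved; the solution oscillates indefinitely as standing waves.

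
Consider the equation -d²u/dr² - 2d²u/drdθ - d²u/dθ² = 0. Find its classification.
Parabolic. (A = -1, B = -2, C = -1 gives B² - 4AC = 0.)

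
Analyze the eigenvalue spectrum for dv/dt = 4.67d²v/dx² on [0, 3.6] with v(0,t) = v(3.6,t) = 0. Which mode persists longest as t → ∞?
Eigenvalues: λₙ = 4.67n²π²/3.6².
First three modes:
  n=1: λ₁ = 4.67π²/3.6² ≈ 3.556
  n=2: λ₂ = 18.68π²/3.6² ≈ 14.226 (4× faster decay)
  n=3: λ₃ = 42.03π²/3.6² ≈ 32.008 (9× faster decay)
As t → ∞, higher modes decay exponentially faster. The n=1 mode dominates: v ~ c₁ sin(πx/3.6) e^{-λ₁t}.
Decay rate: λ₁ = 4.67π²/3.6² ≈ 3.556.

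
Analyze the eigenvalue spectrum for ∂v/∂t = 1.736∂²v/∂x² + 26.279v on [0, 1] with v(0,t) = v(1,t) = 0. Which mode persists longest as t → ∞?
Eigenvalues: λₙ = 1.736n²π²/1² - 26.279.
First three modes:
  n=1: λ₁ = 1.736π² - 26.279 ≈ -9.145
  n=2: λ₂ = 6.944π² - 26.279 ≈ 42.256
  n=3: λ₃ = 15.624π² - 26.279 ≈ 127.924
Since 1.736π² ≈ 17.134 < 26.279, λ₁ < 0.
The n=1 mode grows fastest (−λₙ is largest for n=1) → dominates.
Asymptotic: v ~ c₁ sin(πx/1) e^{9.145t} (exponential growth at rate −λ₁ ≈ 9.145).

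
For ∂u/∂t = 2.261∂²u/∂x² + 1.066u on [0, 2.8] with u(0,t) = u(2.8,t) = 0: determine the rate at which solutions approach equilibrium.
Eigenvalues: λₙ = 2.261n²π²/2.8² - 1.066.
First three modes:
  n=1: λ₁ = 2.261π²/2.8² - 1.066 ≈ 1.78
  n=2: λ₂ = 9.044π²/2.8² - 1.066 ≈ 10.319
  n=3: λ₃ = 20.349π²/2.8² - 1.066 ≈ 24.551
Since 2.261π²/2.8² ≈ 2.846 > 1.066, all λₙ > 0.
The n=1 mode decays slowest → dominates as t → ∞.
Asymptotic: u ~ c₁ sin(πx/2.8) e^{-λ₁t} with decay rate λ₁ ≈ 1.78.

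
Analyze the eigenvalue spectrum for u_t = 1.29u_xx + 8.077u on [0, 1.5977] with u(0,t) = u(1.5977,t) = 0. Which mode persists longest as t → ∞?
Eigenvalues: λₙ = 1.29n²π²/1.5977² - 8.077.
First three modes:
  n=1: λ₁ = 1.29π²/1.5977² - 8.077 ≈ -3.089
  n=2: λ₂ = 5.16π²/1.5977² - 8.077 ≈ 11.874
  n=3: λ₃ = 11.61π²/1.5977² - 8.077 ≈ 36.812
Since 1.29π²/1.5977² ≈ 4.988 < 8.077, λ₁ < 0.
The n=1 mode grows fastest (−λₙ is largest for n=1) → dominates.
Asymptotic: u ~ c₁ sin(πx/1.5977) e^{3.089t} (exponential growth at rate −λ₁ ≈ 3.089).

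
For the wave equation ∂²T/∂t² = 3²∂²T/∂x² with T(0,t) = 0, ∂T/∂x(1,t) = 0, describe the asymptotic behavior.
T oscillates (no decay). Energy is conserved; the solution oscillates indefinitely as standing waves.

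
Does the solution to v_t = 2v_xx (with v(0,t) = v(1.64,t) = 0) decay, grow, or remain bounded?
v → 0. Heat diffuses out through both boundaries.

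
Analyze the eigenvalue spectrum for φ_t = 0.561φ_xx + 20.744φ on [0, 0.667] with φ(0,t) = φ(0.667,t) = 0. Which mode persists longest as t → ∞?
Eigenvalues: λₙ = 0.561n²π²/0.667² - 20.744.
First three modes:
  n=1: λ₁ = 0.561π²/0.667² - 20.744 ≈ -8.299
  n=2: λ₂ = 2.244π²/0.667² - 20.744 ≈ 29.038
  n=3: λ₃ = 5.049π²/0.667² - 20.744 ≈ 91.265
Since 0.561π²/0.667² ≈ 12.445 < 20.744, λ₁ < 0.
The n=1 mode grows fastest (−λₙ is largest for n=1) → dominates.
Asymptotic: φ ~ c₁ sin(πx/0.667) e^{8.299t} (exponential growth at rate −λ₁ ≈ 8.299).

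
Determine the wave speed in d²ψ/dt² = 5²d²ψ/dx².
Speed = 5. Information travels along characteristics x = x₀ ± 5t.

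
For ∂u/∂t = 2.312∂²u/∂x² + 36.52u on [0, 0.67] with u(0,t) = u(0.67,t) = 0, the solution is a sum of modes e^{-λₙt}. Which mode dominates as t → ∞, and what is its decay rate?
Eigenvalues: λₙ = 2.312n²π²/0.67² - 36.52.
First three modes:
  n=1: λ₁ = 2.312π²/0.67² - 36.52 ≈ 14.312
  n=2: λ₂ = 9.248π²/0.67² - 36.52 ≈ 166.808
  n=3: λ₃ = 20.808π²/0.67² - 36.52 ≈ 420.969
Since 2.312π²/0.67² ≈ 50.832 > 36.52, all λₙ > 0.
The n=1 mode decays slowest → dominates as t → ∞.
Asymptotic: u ~ c₁ sin(πx/0.67) e^{-λ₁t} with decay rate λ₁ ≈ 14.312.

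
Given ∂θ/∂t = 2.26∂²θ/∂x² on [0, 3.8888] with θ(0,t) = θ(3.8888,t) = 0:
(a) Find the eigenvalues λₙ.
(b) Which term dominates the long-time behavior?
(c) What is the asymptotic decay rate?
Eigenvalues: λₙ = 2.26n²π²/3.8888².
First three modes:
  n=1: λ₁ = 2.26π²/3.8888² ≈ 1.475
  n=2: λ₂ = 9.04π²/3.8888² ≈ 5.9 (4× faster decay)
  n=3: λ₃ = 20.34π²/3.8888² ≈ 13.275 (9× faster decay)
As t → ∞, higher modes decay exponentially faster. The n=1 mode dominates: θ ~ c₁ sin(πx/3.8888) e^{-λ₁t}.
Decay rate: λ₁ = 2.26π²/3.8888² ≈ 1.475.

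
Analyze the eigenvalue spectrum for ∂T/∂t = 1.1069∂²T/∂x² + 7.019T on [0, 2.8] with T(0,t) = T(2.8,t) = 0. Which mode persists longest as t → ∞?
Eigenvalues: λₙ = 1.1069n²π²/2.8² - 7.019.
First three modes:
  n=1: λ₁ = 1.1069π²/2.8² - 7.019 ≈ -5.626
  n=2: λ₂ = 4.4276π²/2.8² - 7.019 ≈ -1.445
  n=3: λ₃ = 9.9621π²/2.8² - 7.019 ≈ 5.522
Since 1.1069π²/2.8² ≈ 1.393 < 7.019, λ₁ < 0.
The n=1 mode grows fastest (−λₙ is largest for n=1) → dominates.
Asymptotic: T ~ c₁ sin(πx/2.8) e^{5.626t} (exponential growth at rate −λ₁ ≈ 5.626).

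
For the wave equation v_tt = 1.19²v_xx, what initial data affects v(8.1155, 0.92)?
Domain of dependence: [7.0207, 9.2103]. Signals travel at speed 1.19, so data within |x - 8.1155| ≤ 1.19·0.92 = 1.0948 can reach the point.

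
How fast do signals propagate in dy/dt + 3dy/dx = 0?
Speed = 3. Information travels along x - 3t = const (rightward).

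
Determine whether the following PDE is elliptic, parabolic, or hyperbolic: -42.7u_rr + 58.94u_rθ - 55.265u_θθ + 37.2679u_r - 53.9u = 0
Coefficients: A = -42.7, B = 58.94, C = -55.265. B² - 4AC = -5965.3384, which is negative, so the equation is elliptic.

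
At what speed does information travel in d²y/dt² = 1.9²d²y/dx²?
Speed = 1.9. Information travels along characteristics x = x₀ ± 1.9t.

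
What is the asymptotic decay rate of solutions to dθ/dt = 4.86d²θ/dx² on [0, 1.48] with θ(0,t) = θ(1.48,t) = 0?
Eigenvalues: λₙ = 4.86n²π²/1.48².
First three modes:
  n=1: λ₁ = 4.86π²/1.48² ≈ 21.898
  n=2: λ₂ = 19.44π²/1.48² ≈ 87.594 (4× faster decay)
  n=3: λ₃ = 43.74π²/1.48² ≈ 197.086 (9× faster decay)
As t → ∞, higher modes decay exponentially faster. The n=1 mode dominates: θ ~ c₁ sin(πx/1.48) e^{-λ₁t}.
Decay rate: λ₁ = 4.86π²/1.48² ≈ 21.898.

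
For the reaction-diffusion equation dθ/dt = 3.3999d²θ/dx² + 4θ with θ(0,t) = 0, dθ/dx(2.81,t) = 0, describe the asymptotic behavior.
θ grows unboundedly. Reaction dominates diffusion (r=4 > κπ²/(4L²)≈1.06); solution grows exponentially.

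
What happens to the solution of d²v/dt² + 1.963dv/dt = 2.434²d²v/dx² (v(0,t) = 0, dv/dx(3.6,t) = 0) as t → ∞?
v → 0. Damping (γ=1.963) dissipates energy; oscillations decay exponentially.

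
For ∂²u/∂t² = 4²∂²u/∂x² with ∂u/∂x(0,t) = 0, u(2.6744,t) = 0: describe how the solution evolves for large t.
u oscillates (no decay). Energy is conserved; the solution oscillates indefinitely as standing waves.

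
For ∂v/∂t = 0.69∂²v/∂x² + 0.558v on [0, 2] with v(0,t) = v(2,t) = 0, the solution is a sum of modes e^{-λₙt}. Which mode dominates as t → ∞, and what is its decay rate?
Eigenvalues: λₙ = 0.69n²π²/2² - 0.558.
First three modes:
  n=1: λ₁ = 0.69π²/2² - 0.558 ≈ 1.145
  n=2: λ₂ = 2.76π²/2² - 0.558 ≈ 6.252
  n=3: λ₃ = 6.21π²/2² - 0.558 ≈ 14.765
Since 0.69π²/2² ≈ 1.703 > 0.558, all λₙ > 0.
The n=1 mode decays slowest → dominates as t → ∞.
Asymptotic: v ~ c₁ sin(πx/2) e^{-λ₁t} with decay rate λ₁ ≈ 1.145.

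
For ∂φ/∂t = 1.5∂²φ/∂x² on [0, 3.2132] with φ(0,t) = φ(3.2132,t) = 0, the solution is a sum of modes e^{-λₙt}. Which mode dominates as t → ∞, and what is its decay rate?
Eigenvalues: λₙ = 1.5n²π²/3.2132².
First three modes:
  n=1: λ₁ = 1.5π²/3.2132² ≈ 1.434
  n=2: λ₂ = 6π²/3.2132² ≈ 5.736 (4× faster decay)
  n=3: λ₃ = 13.5π²/3.2132² ≈ 12.905 (9× faster decay)
As t → ∞, higher modes decay exponentially faster. The n=1 mode dominates: φ ~ c₁ sin(πx/3.2132) e^{-λ₁t}.
Decay rate: λ₁ = 1.5π²/3.2132² ≈ 1.434.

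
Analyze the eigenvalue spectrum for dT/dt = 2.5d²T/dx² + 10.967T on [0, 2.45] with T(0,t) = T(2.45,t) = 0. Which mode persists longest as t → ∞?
Eigenvalues: λₙ = 2.5n²π²/2.45² - 10.967.
First three modes:
  n=1: λ₁ = 2.5π²/2.45² - 10.967 ≈ -6.856
  n=2: λ₂ = 10π²/2.45² - 10.967 ≈ 5.475
  n=3: λ₃ = 22.5π²/2.45² - 10.967 ≈ 26.029
Since 2.5π²/2.45² ≈ 4.111 < 10.967, λ₁ < 0.
The n=1 mode grows fastest (−λₙ is largest for n=1) → dominates.
Asymptotic: T ~ c₁ sin(πx/2.45) e^{6.856t} (exponential growth at rate −λ₁ ≈ 6.856).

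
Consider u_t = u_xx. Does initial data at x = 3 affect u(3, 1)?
Yes, for any finite x. The heat equation has infinite propagation speed, so all initial data affects all points at any t > 0.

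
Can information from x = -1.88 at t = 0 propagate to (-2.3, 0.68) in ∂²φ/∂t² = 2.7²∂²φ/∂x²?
Yes. The domain of dependence is [-4.136, -0.464], and -1.88 ∈ [-4.136, -0.464].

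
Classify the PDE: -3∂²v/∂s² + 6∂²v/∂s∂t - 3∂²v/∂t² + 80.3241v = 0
A = -3, B = 6, C = -3. Discriminant B² - 4AC = 0. Since 0 = 0, parabolic.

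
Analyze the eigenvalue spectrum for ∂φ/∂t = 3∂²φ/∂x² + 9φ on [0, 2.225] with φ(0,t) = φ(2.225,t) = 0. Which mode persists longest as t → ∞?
Eigenvalues: λₙ = 3n²π²/2.225² - 9.
First three modes:
  n=1: λ₁ = 3π²/2.225² - 9 ≈ -3.019
  n=2: λ₂ = 12π²/2.225² - 9 ≈ 14.923
  n=3: λ₃ = 27π²/2.225² - 9 ≈ 44.827
Since 3π²/2.225² ≈ 5.981 < 9, λ₁ < 0.
The n=1 mode grows fastest (−λₙ is largest for n=1) → dominates.
Asymptotic: φ ~ c₁ sin(πx/2.225) e^{3.019t} (exponential growth at rate −λ₁ ≈ 3.019).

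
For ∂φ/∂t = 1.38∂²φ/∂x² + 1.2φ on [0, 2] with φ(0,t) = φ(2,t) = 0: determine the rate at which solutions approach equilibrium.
Eigenvalues: λₙ = 1.38n²π²/2² - 1.2.
First three modes:
  n=1: λ₁ = 1.38π²/2² - 1.2 ≈ 2.205
  n=2: λ₂ = 5.52π²/2² - 1.2 ≈ 12.42
  n=3: λ₃ = 12.42π²/2² - 1.2 ≈ 29.445
Since 1.38π²/2² ≈ 3.405 > 1.2, all λₙ > 0.
The n=1 mode decays slowest → dominates as t → ∞.
Asymptotic: φ ~ c₁ sin(πx/2) e^{-λ₁t} with decay rate λ₁ ≈ 2.205.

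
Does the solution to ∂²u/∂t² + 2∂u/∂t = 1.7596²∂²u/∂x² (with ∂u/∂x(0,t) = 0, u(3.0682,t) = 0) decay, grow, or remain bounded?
u → 0. Damping (γ=2) dissipates energy; oscillations decay exponentially.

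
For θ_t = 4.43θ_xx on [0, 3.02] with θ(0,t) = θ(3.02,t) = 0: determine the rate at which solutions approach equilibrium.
Eigenvalues: λₙ = 4.43n²π²/3.02².
First three modes:
  n=1: λ₁ = 4.43π²/3.02² ≈ 4.794
  n=2: λ₂ = 17.72π²/3.02² ≈ 19.176 (4× faster decay)
  n=3: λ₃ = 39.87π²/3.02² ≈ 43.145 (9× faster decay)
As t → ∞, higher modes decay exponentially faster. The n=1 mode dominates: θ ~ c₁ sin(πx/3.02) e^{-λ₁t}.
Decay rate: λ₁ = 4.43π²/3.02² ≈ 4.794.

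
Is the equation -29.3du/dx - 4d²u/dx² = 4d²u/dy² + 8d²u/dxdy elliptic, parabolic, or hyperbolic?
Rewriting in standard form: -4d²u/dx² - 8d²u/dxdy - 4d²u/dy² - 29.3du/dx = 0. Computing B² - 4AC with A = -4, B = -8, C = -4: discriminant = 0 (zero). Answer: parabolic.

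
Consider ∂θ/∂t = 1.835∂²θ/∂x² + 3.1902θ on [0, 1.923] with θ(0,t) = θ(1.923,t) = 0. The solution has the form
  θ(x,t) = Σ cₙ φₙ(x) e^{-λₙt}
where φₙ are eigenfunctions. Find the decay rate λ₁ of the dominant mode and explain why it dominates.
Eigenvalues: λₙ = 1.835n²π²/1.923² - 3.1902.
First three modes:
  n=1: λ₁ = 1.835π²/1.923² - 3.1902 ≈ 1.707
  n=2: λ₂ = 7.34π²/1.923² - 3.1902 ≈ 16.4
  n=3: λ₃ = 16.515π²/1.923² - 3.1902 ≈ 40.888
Since 1.835π²/1.923² ≈ 4.898 > 3.1902, all λₙ > 0.
The n=1 mode decays slowest → dominates as t → ∞.
Asymptotic: θ ~ c₁ sin(πx/1.923) e^{-λ₁t} with decay rate λ₁ ≈ 1.707.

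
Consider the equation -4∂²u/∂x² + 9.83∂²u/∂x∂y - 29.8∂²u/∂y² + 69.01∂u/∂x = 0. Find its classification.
Elliptic. (A = -4, B = 9.83, C = -29.8 gives B² - 4AC = -380.1711.)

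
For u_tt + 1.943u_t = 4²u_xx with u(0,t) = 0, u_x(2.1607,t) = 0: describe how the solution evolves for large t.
u → 0. Damping (γ=1.943) dissipates energy; oscillations decay exponentially.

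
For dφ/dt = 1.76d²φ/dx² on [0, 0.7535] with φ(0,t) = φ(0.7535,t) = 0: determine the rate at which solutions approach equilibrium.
Eigenvalues: λₙ = 1.76n²π²/0.7535².
First three modes:
  n=1: λ₁ = 1.76π²/0.7535² ≈ 30.595
  n=2: λ₂ = 7.04π²/0.7535² ≈ 122.379 (4× faster decay)
  n=3: λ₃ = 15.84π²/0.7535² ≈ 275.352 (9× faster decay)
As t → ∞, higher modes decay exponentially faster. The n=1 mode dominates: φ ~ c₁ sin(πx/0.7535) e^{-λ₁t}.
Decay rate: λ₁ = 1.76π²/0.7535² ≈ 30.595.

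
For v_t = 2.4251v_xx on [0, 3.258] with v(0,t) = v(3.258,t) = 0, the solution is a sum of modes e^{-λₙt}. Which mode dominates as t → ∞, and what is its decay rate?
Eigenvalues: λₙ = 2.4251n²π²/3.258².
First three modes:
  n=1: λ₁ = 2.4251π²/3.258² ≈ 2.255
  n=2: λ₂ = 9.7004π²/3.258² ≈ 9.02 (4× faster decay)
  n=3: λ₃ = 21.8259π²/3.258² ≈ 20.294 (9× faster decay)
As t → ∞, higher modes decay exponentially faster. The n=1 mode dominates: v ~ c₁ sin(πx/3.258) e^{-λ₁t}.
Decay rate: λ₁ = 2.4251π²/3.258² ≈ 2.255.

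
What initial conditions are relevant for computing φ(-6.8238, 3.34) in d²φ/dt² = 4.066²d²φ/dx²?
Domain of dependence: [-20.40424, 6.75664]. Signals travel at speed 4.066, so data within |x - -6.8238| ≤ 4.066·3.34 = 13.58044 can reach the point.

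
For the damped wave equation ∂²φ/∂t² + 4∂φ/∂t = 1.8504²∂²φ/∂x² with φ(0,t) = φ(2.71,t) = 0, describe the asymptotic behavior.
φ → 0. Damping (γ=4) dissipates energy; oscillations decay exponentially.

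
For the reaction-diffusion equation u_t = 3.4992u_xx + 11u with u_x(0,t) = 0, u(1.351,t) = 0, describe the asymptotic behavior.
u grows unboundedly. Reaction dominates diffusion (r=11 > κπ²/(4L²)≈4.73); solution grows exponentially.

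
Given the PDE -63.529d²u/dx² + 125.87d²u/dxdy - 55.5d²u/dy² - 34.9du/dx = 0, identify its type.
The second-order coefficients are A = -63.529, B = 125.87, C = -55.5. Since B² - 4AC = 1739.8189 > 0, this is a hyperbolic PDE.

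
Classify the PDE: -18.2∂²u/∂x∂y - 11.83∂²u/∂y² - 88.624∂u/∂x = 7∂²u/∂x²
Rewriting in standard form: -7∂²u/∂x² - 18.2∂²u/∂x∂y - 11.83∂²u/∂y² - 88.624∂u/∂x = 0. A = -7, B = -18.2, C = -11.83. Discriminant B² - 4AC = 0. Since 0 = 0, parabolic.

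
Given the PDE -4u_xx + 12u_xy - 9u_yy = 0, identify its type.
The second-order coefficients are A = -4, B = 12, C = -9. Since B² - 4AC = 0 = 0, this is a parabolic PDE.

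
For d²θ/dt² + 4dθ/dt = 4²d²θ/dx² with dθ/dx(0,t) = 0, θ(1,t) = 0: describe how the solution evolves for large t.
θ → 0. Damping (γ=4) dissipates energy; oscillations decay exponentially.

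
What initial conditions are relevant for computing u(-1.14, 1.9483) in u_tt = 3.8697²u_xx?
Domain of dependence: [-8.67933651, 6.39933651]. Signals travel at speed 3.8697, so data within |x - -1.14| ≤ 3.8697·1.9483 = 7.53933651 can reach the point.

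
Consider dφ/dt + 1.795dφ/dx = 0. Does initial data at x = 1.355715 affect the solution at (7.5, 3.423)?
Yes. The characteristic through (7.5, 3.423) passes through x = 1.355715.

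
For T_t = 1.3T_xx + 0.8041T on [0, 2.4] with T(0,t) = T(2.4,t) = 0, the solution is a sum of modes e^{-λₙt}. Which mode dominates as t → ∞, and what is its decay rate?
Eigenvalues: λₙ = 1.3n²π²/2.4² - 0.8041.
First three modes:
  n=1: λ₁ = 1.3π²/2.4² - 0.8041 ≈ 1.423
  n=2: λ₂ = 5.2π²/2.4² - 0.8041 ≈ 8.106
  n=3: λ₃ = 11.7π²/2.4² - 0.8041 ≈ 19.244
Since 1.3π²/2.4² ≈ 2.228 > 0.8041, all λₙ > 0.
The n=1 mode decays slowest → dominates as t → ∞.
Asymptotic: T ~ c₁ sin(πx/2.4) e^{-λ₁t} with decay rate λ₁ ≈ 1.423.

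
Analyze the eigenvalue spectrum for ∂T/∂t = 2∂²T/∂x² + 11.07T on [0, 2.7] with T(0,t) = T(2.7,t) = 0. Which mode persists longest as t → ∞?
Eigenvalues: λₙ = 2n²π²/2.7² - 11.07.
First three modes:
  n=1: λ₁ = 2π²/2.7² - 11.07 ≈ -8.362
  n=2: λ₂ = 8π²/2.7² - 11.07 ≈ -0.239
  n=3: λ₃ = 18π²/2.7² - 11.07 ≈ 13.299
Since 2π²/2.7² ≈ 2.708 < 11.07, λ₁ < 0.
The n=1 mode grows fastest (−λₙ is largest for n=1) → dominates.
Asymptotic: T ~ c₁ sin(πx/2.7) e^{8.362t} (exponential growth at rate −λ₁ ≈ 8.362).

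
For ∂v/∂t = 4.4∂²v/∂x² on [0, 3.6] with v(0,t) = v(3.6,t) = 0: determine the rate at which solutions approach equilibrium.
Eigenvalues: λₙ = 4.4n²π²/3.6².
First three modes:
  n=1: λ₁ = 4.4π²/3.6² ≈ 3.351
  n=2: λ₂ = 17.6π²/3.6² ≈ 13.403 (4× faster decay)
  n=3: λ₃ = 39.6π²/3.6² ≈ 30.157 (9× faster decay)
As t → ∞, higher modes decay exponentially faster. The n=1 mode dominates: v ~ c₁ sin(πx/3.6) e^{-λ₁t}.
Decay rate: λ₁ = 4.4π²/3.6² ≈ 3.351.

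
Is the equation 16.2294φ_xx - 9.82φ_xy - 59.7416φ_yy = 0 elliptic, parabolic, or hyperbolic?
Computing B² - 4AC with A = 16.2294, B = -9.82, C = -59.7416: discriminant = 3974.71369216 (positive). Answer: hyperbolic.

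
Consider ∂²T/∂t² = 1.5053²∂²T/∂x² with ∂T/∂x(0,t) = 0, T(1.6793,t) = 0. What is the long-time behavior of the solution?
As t → ∞, T oscillates (no decay). Energy is conserved; the solution oscillates indefinitely as standing waves.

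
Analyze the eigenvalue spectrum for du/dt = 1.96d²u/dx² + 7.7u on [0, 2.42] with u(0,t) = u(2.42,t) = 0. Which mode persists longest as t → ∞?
Eigenvalues: λₙ = 1.96n²π²/2.42² - 7.7.
First three modes:
  n=1: λ₁ = 1.96π²/2.42² - 7.7 ≈ -4.397
  n=2: λ₂ = 7.84π²/2.42² - 7.7 ≈ 5.513
  n=3: λ₃ = 17.64π²/2.42² - 7.7 ≈ 22.028
Since 1.96π²/2.42² ≈ 3.303 < 7.7, λ₁ < 0.
The n=1 mode grows fastest (−λₙ is largest for n=1) → dominates.
Asymptotic: u ~ c₁ sin(πx/2.42) e^{4.397t} (exponential growth at rate −λ₁ ≈ 4.397).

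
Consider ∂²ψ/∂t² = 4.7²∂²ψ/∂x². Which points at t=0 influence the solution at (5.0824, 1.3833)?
Domain of dependence: [-1.41911, 11.58391]. Signals travel at speed 4.7, so data within |x - 5.0824| ≤ 4.7·1.3833 = 6.50151 can reach the point.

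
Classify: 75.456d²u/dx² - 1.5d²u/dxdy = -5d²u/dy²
Rewriting in standard form: 75.456d²u/dx² - 1.5d²u/dxdy + 5d²u/dy² = 0. Elliptic (discriminant = -1506.87).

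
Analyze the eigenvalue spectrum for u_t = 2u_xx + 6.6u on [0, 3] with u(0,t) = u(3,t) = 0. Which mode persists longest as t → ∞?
Eigenvalues: λₙ = 2n²π²/3² - 6.6.
First three modes:
  n=1: λ₁ = 2π²/3² - 6.6 ≈ -4.407
  n=2: λ₂ = 8π²/3² - 6.6 ≈ 2.173
  n=3: λ₃ = 18π²/3² - 6.6 ≈ 13.139
Since 2π²/3² ≈ 2.193 < 6.6, λ₁ < 0.
The n=1 mode grows fastest (−λₙ is largest for n=1) → dominates.
Asymptotic: u ~ c₁ sin(πx/3) e^{4.407t} (exponential growth at rate −λ₁ ≈ 4.407).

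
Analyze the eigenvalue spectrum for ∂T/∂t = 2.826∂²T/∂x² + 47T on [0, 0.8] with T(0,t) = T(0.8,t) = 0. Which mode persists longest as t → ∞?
Eigenvalues: λₙ = 2.826n²π²/0.8² - 47.
First three modes:
  n=1: λ₁ = 2.826π²/0.8² - 47 ≈ -3.42
  n=2: λ₂ = 11.304π²/0.8² - 47 ≈ 127.322
  n=3: λ₃ = 25.434π²/0.8² - 47 ≈ 345.224
Since 2.826π²/0.8² ≈ 43.58 < 47, λ₁ < 0.
The n=1 mode grows fastest (−λₙ is largest for n=1) → dominates.
Asymptotic: T ~ c₁ sin(πx/0.8) e^{3.42t} (exponential growth at rate −λ₁ ≈ 3.42).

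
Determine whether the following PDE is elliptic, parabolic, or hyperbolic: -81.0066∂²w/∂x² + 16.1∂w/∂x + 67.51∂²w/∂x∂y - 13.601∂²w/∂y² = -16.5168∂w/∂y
Rewriting in standard form: -81.0066∂²w/∂x² + 67.51∂²w/∂x∂y - 13.601∂²w/∂y² + 16.1∂w/∂x + 16.5168∂w/∂y = 0. Coefficients: A = -81.0066, B = 67.51, C = -13.601. B² - 4AC = 150.5170336, which is positive, so the equation is hyperbolic.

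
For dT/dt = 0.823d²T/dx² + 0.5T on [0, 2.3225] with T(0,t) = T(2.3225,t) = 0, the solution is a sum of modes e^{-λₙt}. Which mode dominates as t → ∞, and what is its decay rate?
Eigenvalues: λₙ = 0.823n²π²/2.3225² - 0.5.
First three modes:
  n=1: λ₁ = 0.823π²/2.3225² - 0.5 ≈ 1.006
  n=2: λ₂ = 3.292π²/2.3225² - 0.5 ≈ 5.523
  n=3: λ₃ = 7.407π²/2.3225² - 0.5 ≈ 13.053
Since 0.823π²/2.3225² ≈ 1.506 > 0.5, all λₙ > 0.
The n=1 mode decays slowest → dominates as t → ∞.
Asymptotic: T ~ c₁ sin(πx/2.3225) e^{-λ₁t} with decay rate λ₁ ≈ 1.006.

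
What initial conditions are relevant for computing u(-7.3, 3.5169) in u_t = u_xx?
The entire real line. The heat equation has infinite propagation speed: any initial disturbance instantly affects all points (though exponentially small far away).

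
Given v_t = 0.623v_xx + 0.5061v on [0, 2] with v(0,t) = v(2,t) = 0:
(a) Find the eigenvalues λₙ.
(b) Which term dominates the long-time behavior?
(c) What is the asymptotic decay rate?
Eigenvalues: λₙ = 0.623n²π²/2² - 0.5061.
First three modes:
  n=1: λ₁ = 0.623π²/2² - 0.5061 ≈ 1.031
  n=2: λ₂ = 2.492π²/2² - 0.5061 ≈ 5.643
  n=3: λ₃ = 5.607π²/2² - 0.5061 ≈ 13.329
Since 0.623π²/2² ≈ 1.537 > 0.5061, all λₙ > 0.
The n=1 mode decays slowest → dominates as t → ∞.
Asymptotic: v ~ c₁ sin(πx/2) e^{-λ₁t} with decay rate λ₁ ≈ 1.031.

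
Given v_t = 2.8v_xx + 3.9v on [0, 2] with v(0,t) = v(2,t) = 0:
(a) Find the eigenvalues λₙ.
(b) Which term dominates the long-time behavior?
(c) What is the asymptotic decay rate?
Eigenvalues: λₙ = 2.8n²π²/2² - 3.9.
First three modes:
  n=1: λ₁ = 2.8π²/2² - 3.9 ≈ 3.009
  n=2: λ₂ = 11.2π²/2² - 3.9 ≈ 23.735
  n=3: λ₃ = 25.2π²/2² - 3.9 ≈ 58.279
Since 2.8π²/2² ≈ 6.909 > 3.9, all λₙ > 0.
The n=1 mode decays slowest → dominates as t → ∞.
Asymptotic: v ~ c₁ sin(πx/2) e^{-λ₁t} with decay rate λ₁ ≈ 3.009.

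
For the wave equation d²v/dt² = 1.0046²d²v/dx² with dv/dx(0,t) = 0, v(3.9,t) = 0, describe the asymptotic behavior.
v oscillates (no decay). Energy is conserved; the solution oscillates indefinitely as standing waves.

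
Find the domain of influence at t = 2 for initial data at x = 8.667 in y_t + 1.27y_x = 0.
At x = 11.207. The characteristic carries data from (8.667, 0) to (11.207, 2).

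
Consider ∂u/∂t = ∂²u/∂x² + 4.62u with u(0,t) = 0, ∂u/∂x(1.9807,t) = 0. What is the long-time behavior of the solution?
As t → ∞, u grows unboundedly. Reaction dominates diffusion (r=4.62 > κπ²/(4L²)≈0.63); solution grows exponentially.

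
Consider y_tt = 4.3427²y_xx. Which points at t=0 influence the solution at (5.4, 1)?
Domain of dependence: [1.0573, 9.7427]. Signals travel at speed 4.3427, so data within |x - 5.4| ≤ 4.3427·1 = 4.3427 can reach the point.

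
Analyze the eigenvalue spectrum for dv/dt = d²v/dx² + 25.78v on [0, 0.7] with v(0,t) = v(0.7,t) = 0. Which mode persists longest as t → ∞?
Eigenvalues: λₙ = n²π²/0.7² - 25.78.
First three modes:
  n=1: λ₁ = π²/0.7² - 25.78 ≈ -5.638
  n=2: λ₂ = 4π²/0.7² - 25.78 ≈ 54.788
  n=3: λ₃ = 9π²/0.7² - 25.78 ≈ 155.498
Since π²/0.7² ≈ 20.142 < 25.78, λ₁ < 0.
The n=1 mode grows fastest (−λₙ is largest for n=1) → dominates.
Asymptotic: v ~ c₁ sin(πx/0.7) e^{5.638t} (exponential growth at rate −λ₁ ≈ 5.638).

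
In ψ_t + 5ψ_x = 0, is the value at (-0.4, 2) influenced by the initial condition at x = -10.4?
Yes. The characteristic through (-0.4, 2) passes through x = -10.4.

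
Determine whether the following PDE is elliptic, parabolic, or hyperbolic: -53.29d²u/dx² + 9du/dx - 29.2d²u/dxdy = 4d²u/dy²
Rewriting in standard form: -53.29d²u/dx² - 29.2d²u/dxdy - 4d²u/dy² + 9du/dx = 0. Coefficients: A = -53.29, B = -29.2, C = -4. B² - 4AC = 0, which is zero, so the equation is parabolic.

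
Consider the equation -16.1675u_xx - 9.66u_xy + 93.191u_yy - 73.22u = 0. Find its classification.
Hyperbolic. (A = -16.1675, B = -9.66, C = 93.191 gives B² - 4AC = 6119.97757.)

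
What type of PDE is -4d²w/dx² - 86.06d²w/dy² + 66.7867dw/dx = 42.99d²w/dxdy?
Rewriting in standard form: -4d²w/dx² - 42.99d²w/dxdy - 86.06d²w/dy² + 66.7867dw/dx = 0. With A = -4, B = -42.99, C = -86.06, the discriminant is 471.1801. This is a hyperbolic PDE.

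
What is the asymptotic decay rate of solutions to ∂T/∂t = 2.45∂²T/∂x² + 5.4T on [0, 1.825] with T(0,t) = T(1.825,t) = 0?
Eigenvalues: λₙ = 2.45n²π²/1.825² - 5.4.
First three modes:
  n=1: λ₁ = 2.45π²/1.825² - 5.4 ≈ 1.86
  n=2: λ₂ = 9.8π²/1.825² - 5.4 ≈ 23.64
  n=3: λ₃ = 22.05π²/1.825² - 5.4 ≈ 59.941
Since 2.45π²/1.825² ≈ 7.26 > 5.4, all λₙ > 0.
The n=1 mode decays slowest → dominates as t → ∞.
Asymptotic: T ~ c₁ sin(πx/1.825) e^{-λ₁t} with decay rate λ₁ ≈ 1.86.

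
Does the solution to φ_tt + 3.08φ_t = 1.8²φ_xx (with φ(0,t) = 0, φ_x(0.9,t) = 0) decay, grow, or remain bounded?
φ → 0. Damping (γ=3.08) dissipates energy; oscillations decay exponentially.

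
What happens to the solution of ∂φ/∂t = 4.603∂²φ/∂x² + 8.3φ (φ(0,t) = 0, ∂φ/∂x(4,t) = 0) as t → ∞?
φ grows unboundedly. Reaction dominates diffusion (r=8.3 > κπ²/(4L²)≈0.71); solution grows exponentially.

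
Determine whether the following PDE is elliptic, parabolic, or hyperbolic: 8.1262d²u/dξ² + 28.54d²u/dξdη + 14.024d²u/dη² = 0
Coefficients: A = 8.1262, B = 28.54, C = 14.024. B² - 4AC = 358.6842848, which is positive, so the equation is hyperbolic.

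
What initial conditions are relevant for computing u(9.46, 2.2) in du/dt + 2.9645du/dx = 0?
A single point: x = 2.9381. The characteristic through (9.46, 2.2) is x - 2.9645t = const, so x = 9.46 - 2.9645·2.2 = 2.9381.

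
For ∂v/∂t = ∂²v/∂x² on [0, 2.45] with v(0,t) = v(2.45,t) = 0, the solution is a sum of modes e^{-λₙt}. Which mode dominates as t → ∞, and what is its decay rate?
Eigenvalues: λₙ = n²π²/2.45².
First three modes:
  n=1: λ₁ = π²/2.45² ≈ 1.644
  n=2: λ₂ = 4π²/2.45² ≈ 6.577 (4× faster decay)
  n=3: λ₃ = 9π²/2.45² ≈ 14.798 (9× faster decay)
As t → ∞, higher modes decay exponentially faster. The n=1 mode dominates: v ~ c₁ sin(πx/2.45) e^{-λ₁t}.
Decay rate: λ₁ = π²/2.45² ≈ 1.644.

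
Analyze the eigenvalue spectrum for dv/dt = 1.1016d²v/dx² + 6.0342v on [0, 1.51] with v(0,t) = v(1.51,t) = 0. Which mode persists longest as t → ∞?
Eigenvalues: λₙ = 1.1016n²π²/1.51² - 6.0342.
First three modes:
  n=1: λ₁ = 1.1016π²/1.51² - 6.0342 ≈ -1.266
  n=2: λ₂ = 4.4064π²/1.51² - 6.0342 ≈ 13.039
  n=3: λ₃ = 9.9144π²/1.51² - 6.0342 ≈ 36.881
Since 1.1016π²/1.51² ≈ 4.768 < 6.0342, λ₁ < 0.
The n=1 mode grows fastest (−λₙ is largest for n=1) → dominates.
Asymptotic: v ~ c₁ sin(πx/1.51) e^{1.266t} (exponential growth at rate −λ₁ ≈ 1.266).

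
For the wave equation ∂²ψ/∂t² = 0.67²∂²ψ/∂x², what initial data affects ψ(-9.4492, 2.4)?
Domain of dependence: [-11.0572, -7.8412]. Signals travel at speed 0.67, so data within |x - -9.4492| ≤ 0.67·2.4 = 1.608 can reach the point.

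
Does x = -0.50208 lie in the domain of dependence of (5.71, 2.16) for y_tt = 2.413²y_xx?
No. The domain of dependence is [0.49792, 10.92208], and -0.50208 is outside this interval.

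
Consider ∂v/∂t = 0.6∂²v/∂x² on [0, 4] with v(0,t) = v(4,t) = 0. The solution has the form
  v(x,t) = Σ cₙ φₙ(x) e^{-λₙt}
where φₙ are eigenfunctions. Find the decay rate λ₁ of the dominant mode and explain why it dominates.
Eigenvalues: λₙ = 0.6n²π²/4².
First three modes:
  n=1: λ₁ = 0.6π²/4² ≈ 0.37
  n=2: λ₂ = 2.4π²/4² ≈ 1.48 (4× faster decay)
  n=3: λ₃ = 5.4π²/4² ≈ 3.331 (9× faster decay)
As t → ∞, higher modes decay exponentially faster. The n=1 mode dominates: v ~ c₁ sin(πx/4) e^{-λ₁t}.
Decay rate: λ₁ = 0.6π²/4² ≈ 0.37.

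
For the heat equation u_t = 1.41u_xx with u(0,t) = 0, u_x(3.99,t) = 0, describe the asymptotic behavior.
u → 0. Heat escapes through the Dirichlet boundary.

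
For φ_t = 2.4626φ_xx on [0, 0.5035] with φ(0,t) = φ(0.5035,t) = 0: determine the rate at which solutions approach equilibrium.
Eigenvalues: λₙ = 2.4626n²π²/0.5035².
First three modes:
  n=1: λ₁ = 2.4626π²/0.5035² ≈ 95.873
  n=2: λ₂ = 9.8504π²/0.5035² ≈ 383.491 (4× faster decay)
  n=3: λ₃ = 22.1634π²/0.5035² ≈ 862.854 (9× faster decay)
As t → ∞, higher modes decay exponentially faster. The n=1 mode dominates: φ ~ c₁ sin(πx/0.5035) e^{-λ₁t}.
Decay rate: λ₁ = 2.4626π²/0.5035² ≈ 95.873.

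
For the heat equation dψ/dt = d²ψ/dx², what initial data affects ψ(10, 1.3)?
The entire real line. The heat equation has infinite propagation speed: any initial disturbance instantly affects all points (though exponentially small far away).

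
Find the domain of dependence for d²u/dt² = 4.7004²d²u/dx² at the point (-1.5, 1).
Domain of dependence: [-6.2004, 3.2004]. Signals travel at speed 4.7004, so data within |x - -1.5| ≤ 4.7004·1 = 4.7004 can reach the point.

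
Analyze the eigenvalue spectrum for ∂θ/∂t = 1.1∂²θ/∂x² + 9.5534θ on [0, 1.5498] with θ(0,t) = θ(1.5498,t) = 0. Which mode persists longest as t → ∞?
Eigenvalues: λₙ = 1.1n²π²/1.5498² - 9.5534.
First three modes:
  n=1: λ₁ = 1.1π²/1.5498² - 9.5534 ≈ -5.033
  n=2: λ₂ = 4.4π²/1.5498² - 9.5534 ≈ 8.527
  n=3: λ₃ = 9.9π²/1.5498² - 9.5534 ≈ 31.127
Since 1.1π²/1.5498² ≈ 4.52 < 9.5534, λ₁ < 0.
The n=1 mode grows fastest (−λₙ is largest for n=1) → dominates.
Asymptotic: θ ~ c₁ sin(πx/1.5498) e^{5.033t} (exponential growth at rate −λ₁ ≈ 5.033).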